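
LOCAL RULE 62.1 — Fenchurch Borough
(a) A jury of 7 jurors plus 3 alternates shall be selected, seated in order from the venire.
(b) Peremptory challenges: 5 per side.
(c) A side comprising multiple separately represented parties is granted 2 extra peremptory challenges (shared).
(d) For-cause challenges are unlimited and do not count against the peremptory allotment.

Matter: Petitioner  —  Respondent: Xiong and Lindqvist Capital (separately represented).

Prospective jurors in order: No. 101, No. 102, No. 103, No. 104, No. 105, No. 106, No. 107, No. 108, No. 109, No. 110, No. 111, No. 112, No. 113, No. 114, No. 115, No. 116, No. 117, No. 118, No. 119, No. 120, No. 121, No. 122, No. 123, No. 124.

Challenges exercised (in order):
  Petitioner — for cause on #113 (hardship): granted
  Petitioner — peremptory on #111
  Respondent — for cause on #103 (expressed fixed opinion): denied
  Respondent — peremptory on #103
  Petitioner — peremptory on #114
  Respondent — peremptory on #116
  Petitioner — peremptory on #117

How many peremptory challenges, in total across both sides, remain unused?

7

Petitioner allotment: 5. Respondent allotment: 5 base + 2 multi-party = 7.
Petitioner peremptories used: #111, #114, #117 — 3 (the for-cause on #113 doesn't count).
Respondent peremptories used: #103, #116 — 2 (the for-cause on #103 doesn't count).
Remaining: (5 − 3) + (7 − 2) = 7.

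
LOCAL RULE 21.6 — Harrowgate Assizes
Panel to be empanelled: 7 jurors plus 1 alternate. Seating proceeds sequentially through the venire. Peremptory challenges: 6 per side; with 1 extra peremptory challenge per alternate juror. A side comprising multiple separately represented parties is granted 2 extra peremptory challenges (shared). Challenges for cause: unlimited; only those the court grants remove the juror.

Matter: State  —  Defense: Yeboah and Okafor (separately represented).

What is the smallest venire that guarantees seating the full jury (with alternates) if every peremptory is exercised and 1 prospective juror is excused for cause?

25

Seats to fill: 7 + 1 alternates = 8.
Peremptories — State: 6 + 1×1 = 7; Defense: 6 + 1×1 + 2 = 9; total 16.
For-cause removals: 1.
Minimum venire: 8 + 16 + 1 = 25.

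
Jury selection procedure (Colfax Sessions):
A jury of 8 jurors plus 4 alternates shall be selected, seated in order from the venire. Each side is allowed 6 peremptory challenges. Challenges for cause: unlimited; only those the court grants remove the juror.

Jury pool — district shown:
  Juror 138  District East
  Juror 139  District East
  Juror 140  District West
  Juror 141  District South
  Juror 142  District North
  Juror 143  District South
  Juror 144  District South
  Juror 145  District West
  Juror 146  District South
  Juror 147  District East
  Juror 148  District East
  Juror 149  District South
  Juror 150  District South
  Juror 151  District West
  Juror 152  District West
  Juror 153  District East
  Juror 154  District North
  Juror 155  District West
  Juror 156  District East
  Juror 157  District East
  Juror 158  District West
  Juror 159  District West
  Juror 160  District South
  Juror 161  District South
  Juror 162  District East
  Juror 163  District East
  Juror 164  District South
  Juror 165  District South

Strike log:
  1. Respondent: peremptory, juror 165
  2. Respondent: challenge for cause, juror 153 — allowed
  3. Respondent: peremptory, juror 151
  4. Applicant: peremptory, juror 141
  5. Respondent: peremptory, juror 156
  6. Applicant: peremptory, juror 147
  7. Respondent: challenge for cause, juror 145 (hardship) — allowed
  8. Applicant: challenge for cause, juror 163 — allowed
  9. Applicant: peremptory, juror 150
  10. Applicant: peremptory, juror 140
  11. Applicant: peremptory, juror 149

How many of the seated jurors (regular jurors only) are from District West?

1

Removed: #140, #141, #145, #147, #149, #150, #151, #153, #156, #163, #165.
Seated jurors 1–8: #138, #139, #142, #143, #144, #146, #148, #152 (alternates #154, #155, #157, #158 not counted).
Of those, in District West: #152 → 1.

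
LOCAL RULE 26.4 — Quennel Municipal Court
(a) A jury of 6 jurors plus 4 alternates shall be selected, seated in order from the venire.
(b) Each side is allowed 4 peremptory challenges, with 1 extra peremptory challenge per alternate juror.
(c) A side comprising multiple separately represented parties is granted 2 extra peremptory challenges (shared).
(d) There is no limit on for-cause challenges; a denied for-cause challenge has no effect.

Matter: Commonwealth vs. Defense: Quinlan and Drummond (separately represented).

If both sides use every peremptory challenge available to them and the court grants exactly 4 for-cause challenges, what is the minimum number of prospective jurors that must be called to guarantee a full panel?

32

Seats to fill: 6 + 4 alternates = 10.
Peremptories — Commonwealth: 4 + 1×4 = 8; Defense: 4 + 1×4 + 2 = 10; total 18.
For-cause removals: 4.
Minimum venire: 10 + 18 + 4 = 32.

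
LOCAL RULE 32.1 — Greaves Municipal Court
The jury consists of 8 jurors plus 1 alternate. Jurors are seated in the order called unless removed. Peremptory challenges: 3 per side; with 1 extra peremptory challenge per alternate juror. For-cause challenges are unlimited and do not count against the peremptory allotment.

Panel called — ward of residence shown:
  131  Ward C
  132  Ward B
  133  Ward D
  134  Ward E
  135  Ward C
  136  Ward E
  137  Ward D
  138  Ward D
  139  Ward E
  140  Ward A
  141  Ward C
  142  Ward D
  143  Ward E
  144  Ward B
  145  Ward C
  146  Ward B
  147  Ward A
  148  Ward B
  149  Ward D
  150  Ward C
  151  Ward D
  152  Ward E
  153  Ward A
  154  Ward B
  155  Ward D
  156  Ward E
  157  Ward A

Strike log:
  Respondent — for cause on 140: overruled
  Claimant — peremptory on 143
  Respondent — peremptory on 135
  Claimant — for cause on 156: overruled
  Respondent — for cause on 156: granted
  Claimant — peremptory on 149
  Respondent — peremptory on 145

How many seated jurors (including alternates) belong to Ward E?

3

Removed: #135, #143, #145, #149, #156.
Seated (9 incl. alternates): #131, #132, #133, #134, #136, #137, #138, #139, #140.
Of those, in Ward E: #134, #136, #139 → 3.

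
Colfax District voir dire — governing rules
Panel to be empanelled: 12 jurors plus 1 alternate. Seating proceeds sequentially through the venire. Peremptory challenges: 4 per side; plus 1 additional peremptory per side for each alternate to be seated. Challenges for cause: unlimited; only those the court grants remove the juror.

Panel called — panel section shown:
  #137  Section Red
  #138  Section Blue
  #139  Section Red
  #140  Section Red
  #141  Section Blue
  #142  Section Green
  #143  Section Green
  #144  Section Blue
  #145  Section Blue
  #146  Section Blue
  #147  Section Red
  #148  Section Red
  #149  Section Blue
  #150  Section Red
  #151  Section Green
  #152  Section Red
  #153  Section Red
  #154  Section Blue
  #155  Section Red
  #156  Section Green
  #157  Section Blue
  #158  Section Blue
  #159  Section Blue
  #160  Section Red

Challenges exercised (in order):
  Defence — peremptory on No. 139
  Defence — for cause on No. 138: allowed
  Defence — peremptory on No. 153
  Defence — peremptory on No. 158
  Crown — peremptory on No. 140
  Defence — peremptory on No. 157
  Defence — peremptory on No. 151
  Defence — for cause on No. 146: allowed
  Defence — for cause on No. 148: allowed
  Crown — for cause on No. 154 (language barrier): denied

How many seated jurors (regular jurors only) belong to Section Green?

2

Removed: #138, #139, #140, #146, #148, #151, #153, #157, #158.
Seated jurors 1–12: #137, #141, #142, #143, #144, #145, #147, #149, #150, #152, #154, #155 (alternates #156 not counted).
Of those, in Section Green: #142, #143 → 2.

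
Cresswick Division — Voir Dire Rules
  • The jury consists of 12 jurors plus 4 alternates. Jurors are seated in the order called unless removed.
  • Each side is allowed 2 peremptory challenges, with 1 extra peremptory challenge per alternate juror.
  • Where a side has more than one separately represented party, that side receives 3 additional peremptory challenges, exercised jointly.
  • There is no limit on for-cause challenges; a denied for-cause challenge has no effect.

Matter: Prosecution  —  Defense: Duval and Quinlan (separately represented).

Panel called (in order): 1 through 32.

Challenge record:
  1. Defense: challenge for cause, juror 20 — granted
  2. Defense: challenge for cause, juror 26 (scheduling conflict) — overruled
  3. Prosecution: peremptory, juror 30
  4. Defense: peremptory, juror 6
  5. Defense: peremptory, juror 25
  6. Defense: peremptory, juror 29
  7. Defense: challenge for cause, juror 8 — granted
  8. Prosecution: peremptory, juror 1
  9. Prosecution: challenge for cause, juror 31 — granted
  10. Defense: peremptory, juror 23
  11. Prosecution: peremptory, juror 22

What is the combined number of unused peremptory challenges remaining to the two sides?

8

Prosecution allotment: 2 base + 1 × 4 alternates = 6. Defense allotment: 2 base + 1 × 4 alternates + 3 multi-party = 9.
Prosecution peremptories used: #30, #1, #22 — 3 (the for-cause on #31 doesn't count).
Defense peremptories used: #6, #25, #29, #23 — 4 (for-cause on #20, #26, #8 don't count).
Remaining: (6 − 3) + (9 − 4) = 8.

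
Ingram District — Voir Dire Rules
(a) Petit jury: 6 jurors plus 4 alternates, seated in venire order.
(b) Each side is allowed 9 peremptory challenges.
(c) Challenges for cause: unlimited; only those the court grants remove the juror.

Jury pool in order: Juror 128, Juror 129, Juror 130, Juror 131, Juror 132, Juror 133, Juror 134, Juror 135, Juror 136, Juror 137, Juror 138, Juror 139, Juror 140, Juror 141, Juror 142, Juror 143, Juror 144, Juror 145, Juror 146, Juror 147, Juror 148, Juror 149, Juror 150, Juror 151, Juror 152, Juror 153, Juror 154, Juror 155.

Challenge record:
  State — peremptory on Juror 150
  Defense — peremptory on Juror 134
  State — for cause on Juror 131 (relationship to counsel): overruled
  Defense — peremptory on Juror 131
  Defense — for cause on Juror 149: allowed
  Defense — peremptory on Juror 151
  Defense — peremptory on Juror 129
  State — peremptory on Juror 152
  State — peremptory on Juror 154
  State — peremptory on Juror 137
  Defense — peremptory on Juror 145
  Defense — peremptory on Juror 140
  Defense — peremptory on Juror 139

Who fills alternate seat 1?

Removed: #129, #131, #134, #137, #139, #140, #145, #149, #150, #151, #152, #154.
Filling seats in venire order through position 7: #128, #130, #132, #133, #135, #136, #138.
So alternate 1 is #138.

138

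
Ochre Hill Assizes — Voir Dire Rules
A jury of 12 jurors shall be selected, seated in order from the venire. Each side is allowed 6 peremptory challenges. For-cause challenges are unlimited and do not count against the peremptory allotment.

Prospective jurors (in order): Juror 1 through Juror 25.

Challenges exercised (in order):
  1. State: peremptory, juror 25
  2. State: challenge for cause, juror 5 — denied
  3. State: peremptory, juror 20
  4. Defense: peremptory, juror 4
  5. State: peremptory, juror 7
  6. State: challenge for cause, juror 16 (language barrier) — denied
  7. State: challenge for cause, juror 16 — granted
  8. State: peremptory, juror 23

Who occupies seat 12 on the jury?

14

Removed: #4, #7, #16, #20, #23, #25. (#5 stays — for-cause denied.)
Seating in order: seats 1–12 → #1, #2, #3, #5, #6, #8, #9, #10, #11, #12, #13, #14.
So seat 12 is #14.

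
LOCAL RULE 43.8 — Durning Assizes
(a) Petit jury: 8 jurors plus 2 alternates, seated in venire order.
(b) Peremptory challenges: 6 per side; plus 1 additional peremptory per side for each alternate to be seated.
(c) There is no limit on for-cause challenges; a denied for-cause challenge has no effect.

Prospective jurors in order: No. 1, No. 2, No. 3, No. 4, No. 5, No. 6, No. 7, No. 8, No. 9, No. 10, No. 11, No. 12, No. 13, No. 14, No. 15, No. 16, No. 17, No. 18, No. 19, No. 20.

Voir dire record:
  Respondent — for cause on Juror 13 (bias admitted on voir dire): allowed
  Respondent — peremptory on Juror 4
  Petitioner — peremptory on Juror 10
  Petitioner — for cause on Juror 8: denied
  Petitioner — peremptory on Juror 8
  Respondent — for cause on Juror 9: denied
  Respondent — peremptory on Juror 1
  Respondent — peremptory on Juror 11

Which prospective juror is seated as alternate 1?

15

Removed: #1, #4, #8, #10, #11, #13. (#9 stays — for-cause denied.)
Filling seats in venire order through position 9: #2, #3, #5, #6, #7, #9, #12, #14, #15.
So alternate 1 is #15.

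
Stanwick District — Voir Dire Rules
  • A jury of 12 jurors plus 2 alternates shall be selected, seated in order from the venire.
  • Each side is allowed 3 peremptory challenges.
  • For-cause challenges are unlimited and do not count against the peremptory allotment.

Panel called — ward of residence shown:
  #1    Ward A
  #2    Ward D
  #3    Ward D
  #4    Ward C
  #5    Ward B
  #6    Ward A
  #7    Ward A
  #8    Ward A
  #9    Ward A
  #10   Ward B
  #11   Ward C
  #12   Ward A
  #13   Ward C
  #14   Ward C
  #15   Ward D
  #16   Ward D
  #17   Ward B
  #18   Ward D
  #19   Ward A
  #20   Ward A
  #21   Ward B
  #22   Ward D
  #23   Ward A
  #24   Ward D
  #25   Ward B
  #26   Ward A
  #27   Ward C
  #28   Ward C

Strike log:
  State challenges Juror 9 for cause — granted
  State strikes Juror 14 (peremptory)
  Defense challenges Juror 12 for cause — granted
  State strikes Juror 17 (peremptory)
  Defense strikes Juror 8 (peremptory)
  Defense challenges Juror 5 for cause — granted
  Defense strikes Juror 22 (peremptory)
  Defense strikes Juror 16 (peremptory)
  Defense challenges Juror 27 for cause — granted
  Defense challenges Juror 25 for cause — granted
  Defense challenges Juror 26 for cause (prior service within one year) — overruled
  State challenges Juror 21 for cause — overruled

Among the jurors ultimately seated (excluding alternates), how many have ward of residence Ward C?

Removed: #5, #8, #9, #12, #14, #16, #17, #22, #25, #27.
Seated jurors 1–12: #1, #2, #3, #4, #6, #7, #10, #11, #13, #15, #18, #19 (alternates #20, #21 not counted).
Of those, in Ward C: #4, #11, #13 → 3.

3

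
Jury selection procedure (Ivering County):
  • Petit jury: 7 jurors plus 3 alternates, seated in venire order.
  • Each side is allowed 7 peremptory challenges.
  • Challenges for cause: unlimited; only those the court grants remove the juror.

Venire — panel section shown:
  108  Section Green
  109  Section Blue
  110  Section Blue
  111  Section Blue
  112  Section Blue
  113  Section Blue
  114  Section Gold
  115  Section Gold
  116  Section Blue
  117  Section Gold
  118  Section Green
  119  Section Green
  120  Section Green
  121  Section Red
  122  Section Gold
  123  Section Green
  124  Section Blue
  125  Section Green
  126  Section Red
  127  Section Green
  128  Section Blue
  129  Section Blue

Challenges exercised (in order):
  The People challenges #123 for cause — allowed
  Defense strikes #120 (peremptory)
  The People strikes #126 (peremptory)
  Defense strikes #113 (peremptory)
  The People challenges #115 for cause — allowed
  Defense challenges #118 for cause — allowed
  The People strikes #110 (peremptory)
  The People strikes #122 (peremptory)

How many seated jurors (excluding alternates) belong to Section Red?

0

Removed: #110, #113, #115, #118, #120, #122, #123, #126.
Seated jurors 1–7: #108, #109, #111, #112, #114, #116, #117 (alternates #119, #121, #124 not counted).
None of those are in Section Red → 0.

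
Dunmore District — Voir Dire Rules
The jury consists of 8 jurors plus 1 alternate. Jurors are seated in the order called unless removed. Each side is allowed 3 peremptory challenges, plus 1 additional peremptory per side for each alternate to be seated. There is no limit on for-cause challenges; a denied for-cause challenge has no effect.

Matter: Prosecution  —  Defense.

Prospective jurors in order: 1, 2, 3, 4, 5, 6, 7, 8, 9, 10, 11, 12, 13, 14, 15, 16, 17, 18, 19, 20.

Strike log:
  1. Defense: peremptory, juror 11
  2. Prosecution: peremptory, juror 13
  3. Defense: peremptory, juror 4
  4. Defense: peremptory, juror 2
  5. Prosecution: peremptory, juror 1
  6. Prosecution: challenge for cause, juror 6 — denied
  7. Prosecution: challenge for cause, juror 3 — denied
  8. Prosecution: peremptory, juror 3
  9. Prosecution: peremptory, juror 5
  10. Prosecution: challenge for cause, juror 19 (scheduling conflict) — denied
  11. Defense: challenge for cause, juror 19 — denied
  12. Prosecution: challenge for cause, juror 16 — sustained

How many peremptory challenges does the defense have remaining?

1

Defense allotment: 3 base + 1 × 1 alternate = 4.
Defense peremptories used: #11, #4, #2 — 3 (the for-cause on #19 doesn't count).
Remaining: 4 − 3 = 1.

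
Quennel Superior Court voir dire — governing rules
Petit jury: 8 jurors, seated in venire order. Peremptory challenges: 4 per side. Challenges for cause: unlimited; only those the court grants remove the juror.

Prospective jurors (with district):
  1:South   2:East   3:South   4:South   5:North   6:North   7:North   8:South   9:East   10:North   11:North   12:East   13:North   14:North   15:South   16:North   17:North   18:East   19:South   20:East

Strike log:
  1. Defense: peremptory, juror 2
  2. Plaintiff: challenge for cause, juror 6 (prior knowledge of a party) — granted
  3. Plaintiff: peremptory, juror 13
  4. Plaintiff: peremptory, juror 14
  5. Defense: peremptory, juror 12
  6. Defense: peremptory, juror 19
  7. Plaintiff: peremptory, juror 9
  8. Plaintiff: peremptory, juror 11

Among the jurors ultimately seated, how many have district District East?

Removed: #2, #6, #9, #11, #12, #13, #14, #19.
Seated jurors 1–8: #1, #3, #4, #5, #7, #8, #10, #15.
None of those are in District East → 0.

0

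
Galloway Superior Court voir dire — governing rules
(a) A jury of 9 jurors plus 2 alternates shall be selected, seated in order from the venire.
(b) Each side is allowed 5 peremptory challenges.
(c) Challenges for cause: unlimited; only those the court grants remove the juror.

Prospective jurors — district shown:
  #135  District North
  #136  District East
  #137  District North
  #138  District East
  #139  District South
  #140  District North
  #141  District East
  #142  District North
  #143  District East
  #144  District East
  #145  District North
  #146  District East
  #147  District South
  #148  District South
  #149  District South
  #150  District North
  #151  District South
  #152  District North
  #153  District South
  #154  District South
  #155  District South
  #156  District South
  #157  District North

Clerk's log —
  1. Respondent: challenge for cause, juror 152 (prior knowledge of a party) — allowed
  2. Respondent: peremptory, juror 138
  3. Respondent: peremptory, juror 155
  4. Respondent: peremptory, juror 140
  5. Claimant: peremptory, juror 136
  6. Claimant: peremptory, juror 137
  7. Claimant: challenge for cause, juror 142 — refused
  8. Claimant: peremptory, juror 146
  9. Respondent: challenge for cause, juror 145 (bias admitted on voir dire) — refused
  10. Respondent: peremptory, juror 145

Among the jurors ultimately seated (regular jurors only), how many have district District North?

Removed: #136, #137, #138, #140, #145, #146, #152, #155.
Seated jurors 1–9: #135, #139, #141, #142, #143, #144, #147, #148, #149 (alternates #150, #151 not counted).
Of those, in District North: #135, #142 → 2.

2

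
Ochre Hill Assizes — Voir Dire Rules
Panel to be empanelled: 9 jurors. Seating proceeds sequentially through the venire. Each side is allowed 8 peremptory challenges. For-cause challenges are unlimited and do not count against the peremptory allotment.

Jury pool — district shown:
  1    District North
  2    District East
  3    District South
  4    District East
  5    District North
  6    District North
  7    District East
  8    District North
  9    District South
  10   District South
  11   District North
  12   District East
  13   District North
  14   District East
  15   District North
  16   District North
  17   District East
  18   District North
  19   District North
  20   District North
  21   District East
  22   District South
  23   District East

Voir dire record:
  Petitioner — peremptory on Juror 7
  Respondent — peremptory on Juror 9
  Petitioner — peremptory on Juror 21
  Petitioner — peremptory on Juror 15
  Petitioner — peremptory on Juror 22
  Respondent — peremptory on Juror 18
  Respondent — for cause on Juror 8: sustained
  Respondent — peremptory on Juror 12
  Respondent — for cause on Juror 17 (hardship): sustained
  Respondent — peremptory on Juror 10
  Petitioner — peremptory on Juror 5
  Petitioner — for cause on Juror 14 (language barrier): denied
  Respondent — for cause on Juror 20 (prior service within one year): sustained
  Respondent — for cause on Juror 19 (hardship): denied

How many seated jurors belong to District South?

1

Removed: #5, #7, #8, #9, #10, #12, #15, #17, #18, #20, #21, #22.
Seated jurors 1–9: #1, #2, #3, #4, #6, #11, #13, #14, #16.
Of those, in District South: #3 → 1.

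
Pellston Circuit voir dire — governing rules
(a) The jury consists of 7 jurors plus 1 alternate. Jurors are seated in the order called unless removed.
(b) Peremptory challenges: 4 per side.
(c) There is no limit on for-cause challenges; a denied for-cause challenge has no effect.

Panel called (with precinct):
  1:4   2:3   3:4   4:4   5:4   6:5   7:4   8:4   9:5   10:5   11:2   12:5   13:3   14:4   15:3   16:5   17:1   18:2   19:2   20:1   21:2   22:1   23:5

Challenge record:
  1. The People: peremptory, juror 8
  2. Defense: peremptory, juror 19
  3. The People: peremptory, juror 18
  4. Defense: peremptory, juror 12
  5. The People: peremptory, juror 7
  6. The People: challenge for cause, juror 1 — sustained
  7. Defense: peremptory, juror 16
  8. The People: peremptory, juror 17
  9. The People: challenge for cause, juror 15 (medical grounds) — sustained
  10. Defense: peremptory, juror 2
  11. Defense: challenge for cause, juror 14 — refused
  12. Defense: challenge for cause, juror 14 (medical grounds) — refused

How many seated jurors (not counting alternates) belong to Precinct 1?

Removed: #1, #2, #7, #8, #12, #15, #16, #17, #18, #19.
Seated jurors 1–7: #3, #4, #5, #6, #9, #10, #11 (alternates #13 not counted).
None of those are in Precinct 1 → 0.

0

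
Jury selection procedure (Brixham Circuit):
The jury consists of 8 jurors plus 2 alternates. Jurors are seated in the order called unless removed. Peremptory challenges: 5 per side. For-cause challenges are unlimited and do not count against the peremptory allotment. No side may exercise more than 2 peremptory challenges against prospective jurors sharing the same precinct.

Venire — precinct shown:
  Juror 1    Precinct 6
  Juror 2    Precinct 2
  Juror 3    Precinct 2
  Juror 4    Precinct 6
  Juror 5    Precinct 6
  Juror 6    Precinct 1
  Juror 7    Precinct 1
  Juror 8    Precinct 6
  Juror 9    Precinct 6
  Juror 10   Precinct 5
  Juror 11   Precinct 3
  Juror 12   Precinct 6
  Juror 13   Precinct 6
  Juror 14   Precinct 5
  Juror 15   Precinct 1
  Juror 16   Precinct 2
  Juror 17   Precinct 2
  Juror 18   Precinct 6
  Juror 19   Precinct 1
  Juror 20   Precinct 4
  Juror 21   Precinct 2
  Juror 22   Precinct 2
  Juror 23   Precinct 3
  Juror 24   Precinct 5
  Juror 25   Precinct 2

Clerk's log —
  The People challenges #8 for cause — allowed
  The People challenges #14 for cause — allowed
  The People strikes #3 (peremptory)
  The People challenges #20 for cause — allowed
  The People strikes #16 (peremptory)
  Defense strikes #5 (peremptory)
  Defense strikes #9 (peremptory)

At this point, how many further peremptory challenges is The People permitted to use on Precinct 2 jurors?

0

The People peremptories so far: #3, #16 — 2 of 5 used, 3 left overall.
Against Precinct 2: #3, #16 — 2 used; per-precinct cap 2 leaves 0.
Binding limit: min(3, 0) = 0.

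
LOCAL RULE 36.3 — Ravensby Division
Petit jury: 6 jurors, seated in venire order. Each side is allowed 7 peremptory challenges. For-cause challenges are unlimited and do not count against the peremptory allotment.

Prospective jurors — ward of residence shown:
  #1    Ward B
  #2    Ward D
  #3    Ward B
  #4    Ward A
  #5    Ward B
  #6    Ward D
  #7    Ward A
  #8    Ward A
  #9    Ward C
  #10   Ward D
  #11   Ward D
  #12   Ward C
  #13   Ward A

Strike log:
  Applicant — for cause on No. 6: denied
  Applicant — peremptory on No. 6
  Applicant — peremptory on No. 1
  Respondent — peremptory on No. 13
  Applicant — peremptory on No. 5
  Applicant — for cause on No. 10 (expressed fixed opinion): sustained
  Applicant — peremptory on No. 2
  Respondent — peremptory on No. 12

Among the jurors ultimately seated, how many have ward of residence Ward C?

Removed: #1, #2, #5, #6, #10, #12, #13.
Seated jurors 1–6: #3, #4, #7, #8, #9, #11.
Of those, in Ward C: #9 → 1.

1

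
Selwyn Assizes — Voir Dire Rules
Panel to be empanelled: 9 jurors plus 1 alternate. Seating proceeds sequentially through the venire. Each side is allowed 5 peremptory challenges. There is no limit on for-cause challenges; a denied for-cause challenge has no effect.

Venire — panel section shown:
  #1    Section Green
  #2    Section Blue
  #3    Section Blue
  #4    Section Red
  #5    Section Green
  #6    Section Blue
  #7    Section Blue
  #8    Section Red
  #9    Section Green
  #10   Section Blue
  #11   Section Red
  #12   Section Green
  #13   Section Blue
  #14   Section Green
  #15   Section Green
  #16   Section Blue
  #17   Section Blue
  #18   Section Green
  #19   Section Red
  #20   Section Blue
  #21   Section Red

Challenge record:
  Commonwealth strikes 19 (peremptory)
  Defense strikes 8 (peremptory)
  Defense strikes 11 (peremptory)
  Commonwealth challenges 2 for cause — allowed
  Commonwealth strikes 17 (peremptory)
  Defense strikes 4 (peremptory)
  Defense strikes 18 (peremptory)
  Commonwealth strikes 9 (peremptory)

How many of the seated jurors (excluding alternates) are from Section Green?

4

Removed: #2, #4, #8, #9, #11, #17, #18, #19.
Seated jurors 1–9: #1, #3, #5, #6, #7, #10, #12, #13, #14 (alternates #15 not counted).
Of those, in Section Green: #1, #5, #12, #14 → 4.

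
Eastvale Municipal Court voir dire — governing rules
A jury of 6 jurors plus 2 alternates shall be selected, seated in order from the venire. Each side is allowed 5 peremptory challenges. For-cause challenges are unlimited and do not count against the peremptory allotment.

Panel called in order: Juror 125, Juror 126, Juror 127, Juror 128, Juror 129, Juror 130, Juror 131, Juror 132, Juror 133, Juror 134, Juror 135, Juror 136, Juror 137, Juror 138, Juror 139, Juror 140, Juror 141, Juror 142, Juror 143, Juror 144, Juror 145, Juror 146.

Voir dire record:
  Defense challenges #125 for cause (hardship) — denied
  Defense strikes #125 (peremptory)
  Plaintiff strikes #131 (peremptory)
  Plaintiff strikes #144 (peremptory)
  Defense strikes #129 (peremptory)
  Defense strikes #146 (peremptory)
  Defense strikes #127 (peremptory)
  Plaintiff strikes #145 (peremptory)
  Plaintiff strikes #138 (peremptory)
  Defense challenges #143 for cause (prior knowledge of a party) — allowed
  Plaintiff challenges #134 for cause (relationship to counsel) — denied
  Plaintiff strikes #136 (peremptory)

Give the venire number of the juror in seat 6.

134

Removed: #125, #127, #129, #131, #136, #138, #143, #144, #145, #146. (#134 stays — for-cause denied.)
Filling seats in venire order through position 6: #126, #128, #130, #132, #133, #134.
So seat 6 is #134.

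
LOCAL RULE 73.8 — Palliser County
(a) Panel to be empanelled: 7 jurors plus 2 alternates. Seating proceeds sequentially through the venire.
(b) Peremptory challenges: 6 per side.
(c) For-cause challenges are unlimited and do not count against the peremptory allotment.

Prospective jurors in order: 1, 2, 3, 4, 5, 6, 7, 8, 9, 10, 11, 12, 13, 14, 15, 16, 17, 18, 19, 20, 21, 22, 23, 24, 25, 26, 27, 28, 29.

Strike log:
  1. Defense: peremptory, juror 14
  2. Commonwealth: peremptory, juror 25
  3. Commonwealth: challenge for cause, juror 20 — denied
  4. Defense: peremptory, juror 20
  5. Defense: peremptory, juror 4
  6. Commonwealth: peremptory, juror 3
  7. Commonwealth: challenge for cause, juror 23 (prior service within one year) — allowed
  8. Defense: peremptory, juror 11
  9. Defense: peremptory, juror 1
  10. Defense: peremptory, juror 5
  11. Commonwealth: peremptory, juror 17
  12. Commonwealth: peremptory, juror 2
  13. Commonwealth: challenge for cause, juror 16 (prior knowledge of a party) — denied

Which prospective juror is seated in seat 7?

13

Removed: #1, #2, #3, #4, #5, #11, #14, #17, #20, #23, #25. (#16 stays — for-cause denied.)
Filling seats in venire order through position 7: #6, #7, #8, #9, #10, #12, #13.
So seat 7 is #13.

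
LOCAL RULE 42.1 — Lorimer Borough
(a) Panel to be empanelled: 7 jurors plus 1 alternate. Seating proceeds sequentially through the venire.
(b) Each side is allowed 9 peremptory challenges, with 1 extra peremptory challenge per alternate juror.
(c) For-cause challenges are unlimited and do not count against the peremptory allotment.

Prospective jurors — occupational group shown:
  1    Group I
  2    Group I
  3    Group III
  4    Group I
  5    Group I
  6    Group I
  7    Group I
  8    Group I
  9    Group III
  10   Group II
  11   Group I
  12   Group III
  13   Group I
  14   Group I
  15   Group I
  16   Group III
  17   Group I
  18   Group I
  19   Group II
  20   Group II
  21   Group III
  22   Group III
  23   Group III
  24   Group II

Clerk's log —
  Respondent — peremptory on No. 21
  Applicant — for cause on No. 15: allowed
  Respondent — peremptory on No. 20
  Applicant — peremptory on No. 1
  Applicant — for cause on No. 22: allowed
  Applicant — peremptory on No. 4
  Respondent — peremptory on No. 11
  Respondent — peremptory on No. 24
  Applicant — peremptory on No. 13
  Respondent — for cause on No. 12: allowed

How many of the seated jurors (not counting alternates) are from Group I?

Removed: #1, #4, #11, #12, #13, #15, #20, #21, #22, #24.
Seated jurors 1–7: #2, #3, #5, #6, #7, #8, #9 (alternates #10 not counted).
Of those, in Group I: #2, #5, #6, #7, #8 → 5.

5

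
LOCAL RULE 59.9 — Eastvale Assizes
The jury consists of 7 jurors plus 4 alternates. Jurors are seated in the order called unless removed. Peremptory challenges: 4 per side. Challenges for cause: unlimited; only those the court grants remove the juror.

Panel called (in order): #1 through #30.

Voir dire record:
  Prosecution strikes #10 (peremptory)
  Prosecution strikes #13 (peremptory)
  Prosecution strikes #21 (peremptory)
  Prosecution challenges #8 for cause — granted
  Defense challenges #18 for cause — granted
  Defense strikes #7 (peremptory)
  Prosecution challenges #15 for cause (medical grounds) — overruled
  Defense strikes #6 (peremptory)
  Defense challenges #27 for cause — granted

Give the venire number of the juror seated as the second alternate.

Removed: #6, #7, #8, #10, #13, #18, #21, #27. (#15 stays — for-cause denied.)
Seating in order: seats 1–7 → #1, #2, #3, #4, #5, #9, #11; alternates → #12, #14, #15, #16.
So alternate 2 is #14.

14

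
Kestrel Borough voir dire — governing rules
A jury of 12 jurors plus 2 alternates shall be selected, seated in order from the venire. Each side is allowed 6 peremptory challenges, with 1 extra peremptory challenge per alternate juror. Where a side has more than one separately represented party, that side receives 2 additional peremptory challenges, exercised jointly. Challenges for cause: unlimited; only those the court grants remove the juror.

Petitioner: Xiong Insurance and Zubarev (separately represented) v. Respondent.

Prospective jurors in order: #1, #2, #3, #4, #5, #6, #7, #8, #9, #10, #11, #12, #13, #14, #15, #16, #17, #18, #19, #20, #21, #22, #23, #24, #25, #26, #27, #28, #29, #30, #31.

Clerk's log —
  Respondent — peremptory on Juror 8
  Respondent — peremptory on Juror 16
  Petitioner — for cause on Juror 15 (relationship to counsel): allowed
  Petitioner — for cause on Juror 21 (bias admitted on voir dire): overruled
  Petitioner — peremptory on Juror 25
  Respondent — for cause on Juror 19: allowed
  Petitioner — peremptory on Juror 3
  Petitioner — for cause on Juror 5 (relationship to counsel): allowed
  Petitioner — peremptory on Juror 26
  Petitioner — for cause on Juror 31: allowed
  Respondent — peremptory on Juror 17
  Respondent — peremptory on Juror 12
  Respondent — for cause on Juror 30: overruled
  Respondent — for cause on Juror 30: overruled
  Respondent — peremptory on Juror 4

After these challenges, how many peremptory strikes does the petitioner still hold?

Petitioner allotment: 6 base + 1 × 2 alternates + 2 multi-party = 10.
Petitioner peremptories used: #25, #3, #26 — 3 (for-cause on #15, #21, #5, #31 don't count).
Remaining: 10 − 3 = 7.

7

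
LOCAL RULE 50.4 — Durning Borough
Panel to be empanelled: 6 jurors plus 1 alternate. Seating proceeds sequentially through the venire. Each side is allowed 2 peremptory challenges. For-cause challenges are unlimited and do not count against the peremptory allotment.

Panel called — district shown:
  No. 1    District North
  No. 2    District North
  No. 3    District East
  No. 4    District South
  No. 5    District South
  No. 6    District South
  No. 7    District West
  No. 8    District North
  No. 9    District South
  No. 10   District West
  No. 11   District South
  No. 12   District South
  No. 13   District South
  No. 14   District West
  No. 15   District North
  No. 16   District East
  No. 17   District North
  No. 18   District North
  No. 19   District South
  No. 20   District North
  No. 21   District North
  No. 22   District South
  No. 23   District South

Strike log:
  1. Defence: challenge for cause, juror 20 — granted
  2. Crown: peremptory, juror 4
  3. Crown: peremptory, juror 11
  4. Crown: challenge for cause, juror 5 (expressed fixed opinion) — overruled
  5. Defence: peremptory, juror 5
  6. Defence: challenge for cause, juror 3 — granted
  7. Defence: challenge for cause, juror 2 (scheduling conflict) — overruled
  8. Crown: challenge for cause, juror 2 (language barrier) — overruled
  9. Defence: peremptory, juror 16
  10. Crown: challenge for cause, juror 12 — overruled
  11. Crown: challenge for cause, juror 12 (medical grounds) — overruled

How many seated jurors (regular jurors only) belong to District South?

2

Removed: #3, #4, #5, #11, #16, #20.
Seated jurors 1–6: #1, #2, #6, #7, #8, #9 (alternates #10 not counted).
Of those, in District South: #6, #9 → 2.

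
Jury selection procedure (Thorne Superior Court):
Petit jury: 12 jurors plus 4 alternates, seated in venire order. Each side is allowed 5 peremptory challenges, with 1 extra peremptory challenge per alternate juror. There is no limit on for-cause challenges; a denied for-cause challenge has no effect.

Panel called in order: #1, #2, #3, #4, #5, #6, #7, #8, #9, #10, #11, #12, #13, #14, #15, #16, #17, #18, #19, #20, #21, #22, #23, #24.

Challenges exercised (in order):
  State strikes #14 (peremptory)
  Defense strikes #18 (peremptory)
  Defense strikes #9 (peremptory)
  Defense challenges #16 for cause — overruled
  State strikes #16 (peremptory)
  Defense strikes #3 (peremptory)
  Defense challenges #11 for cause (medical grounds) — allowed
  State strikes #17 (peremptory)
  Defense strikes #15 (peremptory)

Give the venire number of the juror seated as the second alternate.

Removed: #3, #9, #11, #14, #15, #16, #17, #18.
Seating in order: seats 1–12 → #1, #2, #4, #5, #6, #7, #8, #10, #12, #13, #19, #20; alternates → #21, #22, #23, #24.
So alternate 2 is #22.

22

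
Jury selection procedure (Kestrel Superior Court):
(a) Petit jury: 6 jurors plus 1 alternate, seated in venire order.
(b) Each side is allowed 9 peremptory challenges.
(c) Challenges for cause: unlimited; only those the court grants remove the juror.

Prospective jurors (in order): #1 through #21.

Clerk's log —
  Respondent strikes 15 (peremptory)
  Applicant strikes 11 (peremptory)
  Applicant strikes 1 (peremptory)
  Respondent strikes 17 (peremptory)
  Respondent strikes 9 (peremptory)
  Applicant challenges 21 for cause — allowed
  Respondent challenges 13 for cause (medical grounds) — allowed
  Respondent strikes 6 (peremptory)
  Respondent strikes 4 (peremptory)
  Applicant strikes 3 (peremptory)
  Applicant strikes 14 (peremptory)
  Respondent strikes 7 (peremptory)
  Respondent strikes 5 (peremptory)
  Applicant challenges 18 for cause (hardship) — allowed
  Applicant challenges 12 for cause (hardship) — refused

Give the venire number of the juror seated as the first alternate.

Removed: #1, #3, #4, #5, #6, #7, #9, #11, #13, #14, #15, #17, #18, #21. (#12 stays — for-cause denied.)
Seating in order: seats 1–6 → #2, #8, #10, #12, #16, #19; alternates → #20.
So alternate 1 is #20.

20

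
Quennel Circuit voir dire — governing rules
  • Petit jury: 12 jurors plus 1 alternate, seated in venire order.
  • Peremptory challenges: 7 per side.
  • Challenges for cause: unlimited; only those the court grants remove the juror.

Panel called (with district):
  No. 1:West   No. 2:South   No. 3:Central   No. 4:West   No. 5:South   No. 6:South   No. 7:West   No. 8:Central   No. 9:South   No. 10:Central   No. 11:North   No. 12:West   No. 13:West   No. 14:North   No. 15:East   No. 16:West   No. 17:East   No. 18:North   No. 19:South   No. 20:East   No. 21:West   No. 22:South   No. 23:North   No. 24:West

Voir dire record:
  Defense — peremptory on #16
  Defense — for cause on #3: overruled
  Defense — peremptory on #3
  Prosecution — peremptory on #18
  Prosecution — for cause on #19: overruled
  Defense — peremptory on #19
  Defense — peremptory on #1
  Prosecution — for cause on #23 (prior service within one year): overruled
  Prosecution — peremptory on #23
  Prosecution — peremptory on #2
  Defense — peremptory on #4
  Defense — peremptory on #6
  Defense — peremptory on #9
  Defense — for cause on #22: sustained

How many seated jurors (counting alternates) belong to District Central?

Removed: #1, #2, #3, #4, #6, #9, #16, #18, #19, #22, #23.
Seated (13 incl. alternates): #5, #7, #8, #10, #11, #12, #13, #14, #15, #17, #20, #21, #24.
Of those, in District Central: #8, #10 → 2.

2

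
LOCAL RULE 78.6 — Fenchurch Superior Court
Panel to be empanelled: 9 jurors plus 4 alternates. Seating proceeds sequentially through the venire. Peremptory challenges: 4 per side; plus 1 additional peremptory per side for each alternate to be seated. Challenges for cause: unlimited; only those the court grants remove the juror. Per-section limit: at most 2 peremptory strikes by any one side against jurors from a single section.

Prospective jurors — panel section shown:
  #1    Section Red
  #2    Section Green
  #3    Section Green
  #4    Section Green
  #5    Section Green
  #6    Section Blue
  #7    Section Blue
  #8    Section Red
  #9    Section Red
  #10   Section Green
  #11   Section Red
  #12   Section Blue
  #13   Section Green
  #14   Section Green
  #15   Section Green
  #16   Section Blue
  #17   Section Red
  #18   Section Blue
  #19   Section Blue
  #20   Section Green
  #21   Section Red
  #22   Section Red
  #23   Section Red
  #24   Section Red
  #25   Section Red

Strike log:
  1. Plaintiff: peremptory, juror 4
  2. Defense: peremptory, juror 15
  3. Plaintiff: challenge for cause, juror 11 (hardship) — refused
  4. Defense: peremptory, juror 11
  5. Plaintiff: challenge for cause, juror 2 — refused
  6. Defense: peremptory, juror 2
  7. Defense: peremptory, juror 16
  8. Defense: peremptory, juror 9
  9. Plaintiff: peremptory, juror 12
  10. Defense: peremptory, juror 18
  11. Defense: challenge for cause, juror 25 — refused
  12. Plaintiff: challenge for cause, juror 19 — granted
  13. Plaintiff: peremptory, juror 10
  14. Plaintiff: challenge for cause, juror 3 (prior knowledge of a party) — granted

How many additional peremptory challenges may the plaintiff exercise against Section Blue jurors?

Plaintiff peremptories so far: #4, #12, #10 — 3 of 8 used, 5 left overall.
Against Section Blue: #12 — 1 used; per-section cap 2 leaves 1.
Binding limit: min(5, 1) = 1.

1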